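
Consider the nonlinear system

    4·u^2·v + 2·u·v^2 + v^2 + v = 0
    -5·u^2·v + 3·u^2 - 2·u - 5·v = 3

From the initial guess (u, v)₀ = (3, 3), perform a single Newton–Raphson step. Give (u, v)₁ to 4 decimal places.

At (3, 3): F = (174.0000, -132.0000).
Jacobian J = [[8·u·v + 2·v^2, 4·u^2 + 4·u·v + 2·v + 1], [-10·u·v + 6·u - 2, -5·u^2 - 5]].
At the point, J = [[90.0000, 79.0000], [-74.0000, -50.0000]] (det J = 1346.0000).
Solving J·Δ = −F gives Δ = (-1.2838, -0.7400).
Then the next iterate is (u, v)₁ = (1.7162, 2.2600).

(1.7162, 2.2600)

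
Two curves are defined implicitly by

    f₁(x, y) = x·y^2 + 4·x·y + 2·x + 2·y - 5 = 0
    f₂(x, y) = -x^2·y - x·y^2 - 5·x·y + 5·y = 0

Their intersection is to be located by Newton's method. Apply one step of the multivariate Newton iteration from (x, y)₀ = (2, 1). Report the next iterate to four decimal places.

At (2, 1): F = (11.0000, -11.0000).
Jacobian J = [[y^2 + 4·y + 2, 2·x·y + 4·x + 2], [-2·x·y - y^2 - 5·y, -x^2 - 2·x·y - 5·x + 5]].
At the point, J = [[7.0000, 14.0000], [-10.0000, -13.0000]] (det J = 49.0000).
Solving J·Δ = −F gives Δ = (-0.2245, -0.6735).
Then the next iterate is (x, y)₁ = (1.7755, 0.3265).

(1.7755, 0.3265)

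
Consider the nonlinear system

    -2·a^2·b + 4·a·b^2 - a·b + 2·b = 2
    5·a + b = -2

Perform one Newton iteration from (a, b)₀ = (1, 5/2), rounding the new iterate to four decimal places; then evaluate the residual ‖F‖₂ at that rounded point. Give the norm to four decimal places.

At (1, 5/2): F = (20.5000, 9.5000).
Jacobian J = [[-4·a·b + 4·b^2 - b, -2·a^2 + 8·a·b - a + 2], [5, 1]].
At the point, J = [[12.5000, 19.0000], [5.0000, 1.0000]] (det J = -82.5000).
Solving J·Δ = −F gives Δ = (-1.9394, 0.1970).
Then the next iterate is (a, b)₁ = (-0.9394, 2.6970).
Re-evaluating at (-0.9394, 2.6970): F = (-26.164559, 0.0000), so ‖F‖₂ = 26.1646.

26.1646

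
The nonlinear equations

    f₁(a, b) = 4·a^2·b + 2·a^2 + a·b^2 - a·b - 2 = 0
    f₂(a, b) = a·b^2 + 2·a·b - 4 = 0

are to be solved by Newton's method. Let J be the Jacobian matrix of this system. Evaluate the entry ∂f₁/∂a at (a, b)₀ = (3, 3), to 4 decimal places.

90.0000

∂f₁/∂a = 8·a·b + 4·a + b^2 - b.
At (3, 3) this is 90.0000.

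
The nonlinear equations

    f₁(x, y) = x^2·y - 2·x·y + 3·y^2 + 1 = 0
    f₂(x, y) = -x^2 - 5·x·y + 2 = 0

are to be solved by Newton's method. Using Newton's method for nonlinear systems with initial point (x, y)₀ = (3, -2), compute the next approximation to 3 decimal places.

(2.346, -0.641)

At (3, -2): F = (7.000, 23.000).
Jacobian J = [[2·x·y - 2·y, x^2 - 2·x + 6·y], [-2·x - 5·y, -5·x]].
At the point, J = [[-8.000, -9.000], [4.000, -15.000]] (det J = 156.000).
Solving J·Δ = −F gives Δ = (-0.654, 1.359).
Then the next iterate is (x, y)₁ = (2.346, -0.641).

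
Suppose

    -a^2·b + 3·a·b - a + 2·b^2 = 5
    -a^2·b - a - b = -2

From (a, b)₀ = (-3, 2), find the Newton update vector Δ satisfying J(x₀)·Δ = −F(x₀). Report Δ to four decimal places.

At (-3, 2): F = (-30.0000, -15.0000).
Jacobian J = [[-2·a·b + 3·b - 1, -a^2 + 3·a + 4·b], [-2·a·b - 1, -a^2 - 1]].
At the point, J = [[17.0000, -10.0000], [11.0000, -10.0000]] (det J = -60.0000).
Solving J·Δ = −F gives Δ = (2.5000, 1.2500).

(2.5000, 1.2500)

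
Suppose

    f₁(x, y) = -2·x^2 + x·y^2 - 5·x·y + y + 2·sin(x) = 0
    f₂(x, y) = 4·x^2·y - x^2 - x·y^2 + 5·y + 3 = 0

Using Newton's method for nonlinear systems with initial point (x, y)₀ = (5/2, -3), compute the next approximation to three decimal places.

(1.779, -1.613)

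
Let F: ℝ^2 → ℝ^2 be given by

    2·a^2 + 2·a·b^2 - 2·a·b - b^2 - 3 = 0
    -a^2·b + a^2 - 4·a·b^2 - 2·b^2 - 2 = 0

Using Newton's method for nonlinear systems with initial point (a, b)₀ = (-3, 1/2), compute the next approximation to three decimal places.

(-1.712, 0.652)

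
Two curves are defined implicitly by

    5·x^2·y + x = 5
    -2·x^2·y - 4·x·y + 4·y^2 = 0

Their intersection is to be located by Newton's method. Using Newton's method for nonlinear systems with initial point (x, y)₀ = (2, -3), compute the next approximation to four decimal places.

(1.4878, -1.3610)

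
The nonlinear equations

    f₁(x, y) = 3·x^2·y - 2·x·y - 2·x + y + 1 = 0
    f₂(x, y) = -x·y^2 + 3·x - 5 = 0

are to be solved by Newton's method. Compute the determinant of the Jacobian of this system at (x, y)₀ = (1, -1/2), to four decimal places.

-9.5000

J = [[6·x·y - 2·y - 2, 3·x^2 - 2·x + 1], [-y^2 + 3, -2·x·y]].
At the point, J = [[-4.0000, 2.0000], [2.7500, 1.0000]].
det J = -9.5000.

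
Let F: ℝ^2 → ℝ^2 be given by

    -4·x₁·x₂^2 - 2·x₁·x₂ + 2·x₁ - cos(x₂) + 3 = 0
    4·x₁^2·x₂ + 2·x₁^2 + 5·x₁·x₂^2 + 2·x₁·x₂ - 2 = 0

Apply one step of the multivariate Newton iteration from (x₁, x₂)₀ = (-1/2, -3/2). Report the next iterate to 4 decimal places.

(-0.3674, -0.7665)

At (-1/2, -3/2): F = (4.929263, -7.1250).
Jacobian J = [[-4·x₂^2 - 2·x₂ + 2, -8·x₁·x₂ - 2·x₁ + sin(x₂)], [8·x₁·x₂ + 4·x₁ + 5·x₂^2 + 2·x₂, 4·x₁^2 + 10·x₁·x₂ + 2·x₁]].
At the point, J = [[-4.0000, -5.997495], [12.2500, 7.5000]] (det J = 43.469314).
Solving J·Δ = −F gives Δ = (0.1326, 0.7335).
Then the next iterate is (x₁, x₂)₁ = (-0.3674, -0.7665).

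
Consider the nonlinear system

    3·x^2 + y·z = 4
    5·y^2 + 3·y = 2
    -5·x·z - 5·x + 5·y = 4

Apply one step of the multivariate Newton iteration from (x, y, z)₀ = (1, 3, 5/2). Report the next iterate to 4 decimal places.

(-0.3481, 1.4242, 4.3428)

At (1, 3, 5/2): F = (6.5000, 52.0000, -6.5000).
Jacobian J = [[6·x, z, y], [0, 10·y + 3, 0], [-5·z - 5, 5, -5·x]].
At the point, J = [[6.0000, 2.5000, 3.0000], [0.0000, 33.0000, 0.0000], [-17.5000, 5.0000, -5.0000]] (det J = 742.5000).
Solving J·Δ = −F gives Δ = (-1.3481, -1.5758, 1.8428).
Then the next iterate is (x, y, z)₁ = (-0.3481, 1.4242, 4.3428).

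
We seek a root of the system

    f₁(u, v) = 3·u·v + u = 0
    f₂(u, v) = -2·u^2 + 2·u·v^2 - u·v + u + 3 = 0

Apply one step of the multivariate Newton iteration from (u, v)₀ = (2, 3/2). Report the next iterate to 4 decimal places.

(0.8354, 0.7342)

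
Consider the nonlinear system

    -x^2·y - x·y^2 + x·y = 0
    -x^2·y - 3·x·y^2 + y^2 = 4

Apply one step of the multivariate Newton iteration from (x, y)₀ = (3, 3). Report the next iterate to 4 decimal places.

At (3, 3): F = (-45.0000, -103.0000).
Jacobian J = [[-2·x·y - y^2 + y, -x^2 - 2·x·y + x], [-2·x·y - 3·y^2, -x^2 - 6·x·y + 2·y]].
At the point, J = [[-24.0000, -24.0000], [-45.0000, -57.0000]] (det J = 288.0000).
Solving J·Δ = −F gives Δ = (-0.3229, -1.5521).
Then the next iterate is (x, y)₁ = (2.6771, 1.4479).

(2.6771, 1.4479)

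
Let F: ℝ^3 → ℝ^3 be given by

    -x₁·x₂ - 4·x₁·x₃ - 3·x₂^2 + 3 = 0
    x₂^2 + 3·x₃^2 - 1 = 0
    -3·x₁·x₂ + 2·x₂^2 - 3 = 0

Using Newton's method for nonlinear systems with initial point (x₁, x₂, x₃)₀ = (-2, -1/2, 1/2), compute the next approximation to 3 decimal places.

(1.610, -0.479, 0.507)

At (-2, -1/2, 1/2): F = (5.250, 0.000, -5.500).
Jacobian J = [[-x₂ - 4·x₃, -x₁ - 6·x₂, -4·x₁], [0, 2·x₂, 6·x₃], [-3·x₂, -3·x₁ + 4·x₂, 0]].
At the point, J = [[-1.500, 5.000, 8.000], [0.000, -1.000, 3.000], [1.500, 4.000, 0.000]] (det J = 52.500).
Solving J·Δ = −F gives Δ = (3.610, 0.021, 0.007).
Then the next iterate is (x₁, x₂, x₃)₁ = (1.610, -0.479, 0.507).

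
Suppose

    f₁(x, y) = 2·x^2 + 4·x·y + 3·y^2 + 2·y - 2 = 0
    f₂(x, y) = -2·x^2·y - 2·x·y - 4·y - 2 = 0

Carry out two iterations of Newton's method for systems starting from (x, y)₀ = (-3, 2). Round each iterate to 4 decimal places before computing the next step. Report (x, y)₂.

(3.3786, -0.5714)

At (-3, 2): F = (8.0000, -34.0000).
Jacobian J = [[4·x + 4·y, 4·x + 6·y + 2], [-4·x·y - 2·y, -2·x^2 - 2·x - 4]].
At the point, J = [[-4.0000, 2.0000], [20.0000, -16.0000]] (det J = 24.0000).
Solving J·Δ = −F gives Δ = (2.5000, 1.0000).
Then the next iterate is (x, y)₁ = (-0.5000, 3.0000).
Round to (-0.5000, 3.0000) and repeat: F = (25.5000, -12.5000), J = [[10.0000, 18.0000], [0.0000, -3.5000]].
Δ = (3.8786, -3.5714), so (x, y)₂ = (3.3786, -0.5714).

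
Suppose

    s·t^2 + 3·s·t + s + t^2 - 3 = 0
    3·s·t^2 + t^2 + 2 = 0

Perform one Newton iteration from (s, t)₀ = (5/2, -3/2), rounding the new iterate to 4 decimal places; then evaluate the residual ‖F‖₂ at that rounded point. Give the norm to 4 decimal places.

0.1344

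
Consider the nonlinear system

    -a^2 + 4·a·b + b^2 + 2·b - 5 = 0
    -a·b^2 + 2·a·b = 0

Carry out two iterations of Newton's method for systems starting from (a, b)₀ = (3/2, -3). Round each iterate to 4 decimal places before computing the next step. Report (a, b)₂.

(-0.0056, -3.5000)

At (3/2, -3): F = (-22.2500, -22.5000).
Jacobian J = [[-2·a + 4·b, 4·a + 2·b + 2], [-b^2 + 2·b, -2·a·b + 2·a]].
At the point, J = [[-15.0000, 2.0000], [-15.0000, 12.0000]] (det J = -150.0000).
Solving J·Δ = −F gives Δ = (-1.4800, 0.0250).
Then the next iterate is (a, b)₁ = (0.0200, -2.9750).
Round to (0.0200, -2.9750) and repeat: F = (-2.337775, -0.296013), J = [[-11.9400, -3.8700], [-14.800625, 0.1590]].
Δ = (-0.0256, -0.5250), so (a, b)₂ = (-0.0056, -3.5000).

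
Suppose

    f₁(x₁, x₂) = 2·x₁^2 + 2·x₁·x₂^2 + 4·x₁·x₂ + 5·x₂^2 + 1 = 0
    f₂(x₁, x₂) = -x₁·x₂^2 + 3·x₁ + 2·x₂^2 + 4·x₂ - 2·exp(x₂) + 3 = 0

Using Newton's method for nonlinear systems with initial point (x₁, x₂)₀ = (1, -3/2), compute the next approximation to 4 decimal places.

At (1, -3/2): F = (12.7500, 1.803740).
Jacobian J = [[4·x₁ + 2·x₂^2 + 4·x₂, 4·x₁·x₂ + 4·x₁ + 10·x₂], [-x₂^2 + 3, -2·x₁·x₂ + 4·x₂ - 2·exp(x₂) + 4]].
At the point, J = [[2.5000, -17.0000], [0.7500, 0.553740]] (det J = 14.134349).
Solving J·Δ = −F gives Δ = (-2.6689, 0.3575).
Then the next iterate is (x₁, x₂)₁ = (-1.6689, -1.1425).

(-1.6689, -1.1425)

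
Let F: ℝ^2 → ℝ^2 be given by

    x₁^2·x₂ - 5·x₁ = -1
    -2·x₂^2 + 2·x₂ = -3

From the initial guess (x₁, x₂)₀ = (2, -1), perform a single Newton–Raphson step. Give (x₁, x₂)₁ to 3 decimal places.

(0.630, -0.833)

At (2, -1): F = (-13.000, -1.000).
Jacobian J = [[2·x₁·x₂ - 5, x₁^2], [0, -4·x₂ + 2]].
At the point, J = [[-9.000, 4.000], [0.000, 6.000]] (det J = -54.000).
Solving J·Δ = −F gives Δ = (-1.370, 0.167).
Then the next iterate is (x₁, x₂)₁ = (0.630, -0.833).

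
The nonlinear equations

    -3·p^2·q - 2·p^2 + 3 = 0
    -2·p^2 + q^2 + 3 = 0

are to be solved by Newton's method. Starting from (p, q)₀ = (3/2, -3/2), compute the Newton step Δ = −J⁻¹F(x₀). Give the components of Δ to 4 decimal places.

At (3/2, -3/2): F = (8.6250, 0.7500).
Jacobian J = [[-6·p·q - 4·p, -3·p^2], [-4·p, 2·q]].
At the point, J = [[7.5000, -6.7500], [-6.0000, -3.0000]] (det J = -63.0000).
Solving J·Δ = −F gives Δ = (-0.3304, 0.9107).

(-0.3304, 0.9107)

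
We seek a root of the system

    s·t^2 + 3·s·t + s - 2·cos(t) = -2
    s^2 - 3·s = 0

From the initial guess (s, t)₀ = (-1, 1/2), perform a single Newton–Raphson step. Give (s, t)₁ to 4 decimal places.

At (-1, 1/2): F = (-2.505165, 4.0000).
Jacobian J = [[t^2 + 3·t + 1, 2·s·t + 3·s + 2·sin(t)], [2·s - 3, 0]].
At the point, J = [[2.7500, -3.041149], [-5.0000, 0.0000]] (det J = -15.205745).
Solving J·Δ = −F gives Δ = (0.8000, -0.1003).
Then the next iterate is (s, t)₁ = (-0.2000, 0.3997).

(-0.2000, 0.3997)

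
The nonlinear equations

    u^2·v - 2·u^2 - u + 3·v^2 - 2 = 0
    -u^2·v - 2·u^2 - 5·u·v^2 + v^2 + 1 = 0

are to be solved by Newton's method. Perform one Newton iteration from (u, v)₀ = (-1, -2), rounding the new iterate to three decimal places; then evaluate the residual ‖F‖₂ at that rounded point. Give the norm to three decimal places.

7.521

At (-1, -2): F = (7.000, 25.000).
Jacobian J = [[2·u·v - 4·u - 1, u^2 + 6·v], [-2·u·v - 4·u - 5·v^2, -u^2 - 10·u·v + 2·v]].
At the point, J = [[7.000, -11.000], [-20.000, -25.000]] (det J = -395.000).
Solving J·Δ = −F gives Δ = (0.253, 0.797).
Then the next iterate is (u, v)₁ = (-0.747, -1.203).
Re-evaluating at (-0.747, -1.203): F = (1.30132, 7.40780), so ‖F‖₂ = 7.521.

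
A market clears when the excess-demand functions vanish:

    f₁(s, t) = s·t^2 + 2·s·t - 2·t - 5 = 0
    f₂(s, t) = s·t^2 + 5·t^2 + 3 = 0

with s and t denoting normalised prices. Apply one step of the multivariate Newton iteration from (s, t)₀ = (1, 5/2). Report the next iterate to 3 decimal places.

(1.539, 1.038)

At (1, 5/2): F = (1.250, 40.500).
Jacobian J = [[t^2 + 2·t, 2·s·t + 2·s - 2], [t^2, 2·s·t + 10·t]].
At the point, J = [[11.250, 5.000], [6.250, 30.000]] (det J = 306.250).
Solving J·Δ = −F gives Δ = (0.539, -1.462).
Then the next iterate is (s, t)₁ = (1.539, 1.038).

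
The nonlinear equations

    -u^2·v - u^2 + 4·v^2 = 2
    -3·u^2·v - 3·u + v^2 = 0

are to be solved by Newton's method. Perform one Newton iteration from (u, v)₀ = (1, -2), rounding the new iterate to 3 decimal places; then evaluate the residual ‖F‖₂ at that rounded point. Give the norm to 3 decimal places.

At (1, -2): F = (15.000, 7.000).
Jacobian J = [[-2·u·v - 2·u, -u^2 + 8·v], [-6·u·v - 3, -3·u^2 + 2·v]].
At the point, J = [[2.000, -17.000], [9.000, -7.000]] (det J = 139.000).
Solving J·Δ = −F gives Δ = (-0.101, 0.871).
Then the next iterate is (u, v)₁ = (0.899, -1.129).
Re-evaluating at (0.899, -1.129): F = (3.20282, 1.31502), so ‖F‖₂ = 3.462.

3.462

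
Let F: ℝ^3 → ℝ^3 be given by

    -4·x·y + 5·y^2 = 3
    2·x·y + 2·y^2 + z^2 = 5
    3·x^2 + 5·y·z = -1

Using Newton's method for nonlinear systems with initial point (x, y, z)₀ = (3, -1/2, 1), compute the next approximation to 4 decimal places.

At (3, -1/2, 1): F = (4.2500, -6.5000, 25.5000).
Jacobian J = [[-4·y, -4·x + 10·y, 0], [2·y, 2·x + 4·y, 2·z], [6·x, 5·z, 5·y]].
At the point, J = [[2.0000, -17.0000, 0.0000], [-1.0000, 4.0000, 2.0000], [18.0000, 5.0000, -2.5000]] (det J = -609.5000).
Solving J·Δ = −F gives Δ = (-1.1087, 0.1196, 2.4565).
Then the next iterate is (x, y, z)₁ = (1.8913, -0.3804, 3.4565).

(1.8913, -0.3804, 3.4565)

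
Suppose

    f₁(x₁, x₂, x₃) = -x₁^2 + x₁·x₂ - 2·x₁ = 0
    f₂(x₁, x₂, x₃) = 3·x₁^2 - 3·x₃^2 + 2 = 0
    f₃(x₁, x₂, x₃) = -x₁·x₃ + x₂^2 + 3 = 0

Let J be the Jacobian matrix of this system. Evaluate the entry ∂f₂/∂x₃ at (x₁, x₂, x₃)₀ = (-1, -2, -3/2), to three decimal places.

9.000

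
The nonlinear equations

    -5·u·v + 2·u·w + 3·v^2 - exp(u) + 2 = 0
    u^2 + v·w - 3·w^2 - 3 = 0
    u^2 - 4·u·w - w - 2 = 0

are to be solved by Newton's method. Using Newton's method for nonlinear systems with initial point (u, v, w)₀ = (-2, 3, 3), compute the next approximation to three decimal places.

(-1.288, 1.322, 1.341)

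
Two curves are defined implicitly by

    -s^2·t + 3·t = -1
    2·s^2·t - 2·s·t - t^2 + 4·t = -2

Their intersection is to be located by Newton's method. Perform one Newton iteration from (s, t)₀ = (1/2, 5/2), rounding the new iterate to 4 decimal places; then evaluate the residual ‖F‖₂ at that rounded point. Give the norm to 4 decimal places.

At (1/2, 5/2): F = (7.8750, 4.5000).
Jacobian J = [[-2·s·t, -s^2 + 3], [4·s·t - 2·t, 2·s^2 - 2·s - 2·t + 4]].
At the point, J = [[-2.5000, 2.7500], [0.0000, -1.5000]] (det J = 3.7500).
Solving J·Δ = −F gives Δ = (6.4500, 3.0000).
Then the next iterate is (s, t)₁ = (6.9500, 5.5000).
Re-evaluating at (6.9500, 5.5000): F = (-248.163750, 448.6275), so ‖F‖₂ = 512.6908.

512.6908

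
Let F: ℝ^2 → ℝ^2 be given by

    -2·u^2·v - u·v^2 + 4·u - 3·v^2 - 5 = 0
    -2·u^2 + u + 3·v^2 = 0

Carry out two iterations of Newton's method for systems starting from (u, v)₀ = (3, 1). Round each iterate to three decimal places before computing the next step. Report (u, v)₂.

(1.111, 0.484)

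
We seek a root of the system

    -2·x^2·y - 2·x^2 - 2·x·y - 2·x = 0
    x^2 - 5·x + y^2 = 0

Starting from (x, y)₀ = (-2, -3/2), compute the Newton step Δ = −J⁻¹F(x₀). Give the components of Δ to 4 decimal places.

At (-2, -3/2): F = (2.0000, 16.2500).
Jacobian J = [[-4·x·y - 4·x - 2·y - 2, -2·x^2 - 2·x], [2·x - 5, 2·y]].
At the point, J = [[-3.0000, -4.0000], [-9.0000, -3.0000]] (det J = -27.0000).
Solving J·Δ = −F gives Δ = (2.1852, -1.1389).

(2.1852, -1.1389)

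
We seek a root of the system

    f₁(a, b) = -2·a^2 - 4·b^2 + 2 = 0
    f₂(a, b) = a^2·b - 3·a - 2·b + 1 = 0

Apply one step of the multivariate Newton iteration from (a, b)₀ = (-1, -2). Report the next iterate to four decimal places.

(-5.0000, 0.0000)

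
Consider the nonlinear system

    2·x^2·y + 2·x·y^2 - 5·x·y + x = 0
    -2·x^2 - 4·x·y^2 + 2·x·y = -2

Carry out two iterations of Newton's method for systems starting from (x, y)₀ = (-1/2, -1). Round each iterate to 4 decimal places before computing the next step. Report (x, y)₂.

(-1.0037, 0.4239)

At (-1/2, -1): F = (-4.5000, 4.5000).
Jacobian J = [[4·x·y + 2·y^2 - 5·y + 1, 2·x^2 + 4·x·y - 5·x], [-4·x - 4·y^2 + 2·y, -8·x·y + 2·x]].
At the point, J = [[10.0000, 5.0000], [-4.0000, -5.0000]] (det J = -30.0000).
Solving J·Δ = −F gives Δ = (0.0000, 0.9000).
Then the next iterate is (x, y)₁ = (-0.5000, -0.1000).
Round to (-0.5000, -0.1000) and repeat: F = (-0.8100, 1.6200), J = [[1.7200, 3.2000], [1.7600, -1.4000]].
Δ = (-0.5037, 0.5239), so (x, y)₂ = (-1.0037, 0.4239).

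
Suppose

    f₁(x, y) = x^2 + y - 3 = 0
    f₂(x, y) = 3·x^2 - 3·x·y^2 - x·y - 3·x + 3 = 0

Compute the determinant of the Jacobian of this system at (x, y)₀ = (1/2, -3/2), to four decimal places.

9.2500

J = [[2·x, 1], [6·x - 3·y^2 - y - 3, -6·x·y - x]].
At the point, J = [[1.0000, 1.0000], [-5.2500, 4.0000]].
det J = 9.2500.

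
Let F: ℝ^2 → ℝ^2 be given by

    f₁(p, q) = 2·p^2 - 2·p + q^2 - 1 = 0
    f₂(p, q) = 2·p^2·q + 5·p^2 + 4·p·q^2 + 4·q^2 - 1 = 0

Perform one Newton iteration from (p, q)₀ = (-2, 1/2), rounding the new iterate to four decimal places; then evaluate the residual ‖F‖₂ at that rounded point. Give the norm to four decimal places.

At (-2, 1/2): F = (11.2500, 22.0000).
Jacobian J = [[4·p - 2, 2·q], [4·p·q + 10·p + 4·q^2, 2·p^2 + 8·p·q + 8·q]].
At the point, J = [[-10.0000, 1.0000], [-23.0000, 4.0000]] (det J = -17.0000).
Solving J·Δ = −F gives Δ = (1.3529, 2.2794).
Then the next iterate is (p, q)₁ = (-0.6471, 2.7794).
Re-evaluating at (-0.6471, 2.7794): F = (8.856741, 14.326076), so ‖F‖₂ = 16.8428.

16.8428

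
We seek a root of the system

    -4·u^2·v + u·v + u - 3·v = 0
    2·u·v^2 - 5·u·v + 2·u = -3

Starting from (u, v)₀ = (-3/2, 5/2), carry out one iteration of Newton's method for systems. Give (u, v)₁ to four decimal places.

At (-3/2, 5/2): F = (-35.2500, 0.0000).
Jacobian J = [[-8·u·v + v + 1, -4·u^2 + u - 3], [2·v^2 - 5·v + 2, 4·u·v - 5·u]].
At the point, J = [[33.5000, -13.5000], [2.0000, -7.5000]] (det J = -224.2500).
Solving J·Δ = −F gives Δ = (1.1789, 0.3144).
Then the next iterate is (u, v)₁ = (-0.3211, 2.8144).

(-0.3211, 2.8144)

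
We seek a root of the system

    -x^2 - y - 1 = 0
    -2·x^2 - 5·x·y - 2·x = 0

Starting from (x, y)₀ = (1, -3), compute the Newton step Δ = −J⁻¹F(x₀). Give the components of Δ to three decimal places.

At (1, -3): F = (1.000, 11.000).
Jacobian J = [[-2·x, -1], [-4·x - 5·y - 2, -5·x]].
At the point, J = [[-2.000, -1.000], [9.000, -5.000]] (det J = 19.000).
Solving J·Δ = −F gives Δ = (-0.316, 1.632).

(-0.316, 1.632)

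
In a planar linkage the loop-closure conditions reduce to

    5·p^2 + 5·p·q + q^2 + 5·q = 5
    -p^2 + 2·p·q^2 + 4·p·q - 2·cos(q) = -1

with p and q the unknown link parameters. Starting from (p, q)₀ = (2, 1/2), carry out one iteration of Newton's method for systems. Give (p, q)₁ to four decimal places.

(1.0782, 0.3744)

At (2, 1/2): F = (22.7500, 0.244835).
Jacobian J = [[10·p + 5·q, 5·p + 2·q + 5], [-2·p + 2·q^2 + 4·q, 4·p·q + 4·p + 2·sin(q)]].
At the point, J = [[22.5000, 16.0000], [-1.5000, 12.958851]] (det J = 315.574149).
Solving J·Δ = −F gives Δ = (-0.9218, -0.1256).
Then the next iterate is (p, q)₁ = (1.0782, 0.3744).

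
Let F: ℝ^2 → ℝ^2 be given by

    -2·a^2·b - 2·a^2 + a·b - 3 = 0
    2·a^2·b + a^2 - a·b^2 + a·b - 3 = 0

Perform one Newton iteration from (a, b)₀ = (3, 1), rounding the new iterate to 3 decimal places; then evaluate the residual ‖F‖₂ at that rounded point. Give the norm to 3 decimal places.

4.849

At (3, 1): F = (-36.000, 24.000).
Jacobian J = [[-4·a·b - 4·a + b, -2·a^2 + a], [4·a·b + 2·a - b^2 + b, 2·a^2 - 2·a·b + a]].
At the point, J = [[-23.000, -15.000], [18.000, 15.000]] (det J = -75.000).
Solving J·Δ = −F gives Δ = (-2.400, 1.280).
Then the next iterate is (a, b)₁ = (0.600, 2.280).
Re-evaluating at (0.600, 2.280): F = (-3.99360, -2.74944), so ‖F‖₂ = 4.849.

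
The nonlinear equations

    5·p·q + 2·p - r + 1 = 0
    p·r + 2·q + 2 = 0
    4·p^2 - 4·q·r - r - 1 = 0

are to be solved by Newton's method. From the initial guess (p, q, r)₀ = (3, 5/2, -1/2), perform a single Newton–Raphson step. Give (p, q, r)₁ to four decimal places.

At (3, 5/2, -1/2): F = (45.0000, 5.5000, 40.5000).
Jacobian J = [[5·q + 2, 5·p, -1], [r, 2, p], [8·p, -4·r, -4·q - 1]].
At the point, J = [[14.5000, 15.0000, -1.0000], [-0.5000, 2.0000, 3.0000], [24.0000, 2.0000, -11.0000]] (det J = 640.5000).
Solving J·Δ = −F gives Δ = (-2.4044, -0.7896, -1.7077).
Then the next iterate is (p, q, r)₁ = (0.5956, 1.7104, -2.2077).

(0.5956, 1.7104, -2.2077)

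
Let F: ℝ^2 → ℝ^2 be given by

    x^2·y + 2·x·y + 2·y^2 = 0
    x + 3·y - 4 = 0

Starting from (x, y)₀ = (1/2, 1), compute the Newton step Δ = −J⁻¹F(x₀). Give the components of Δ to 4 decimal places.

(-3.3000, 1.2667)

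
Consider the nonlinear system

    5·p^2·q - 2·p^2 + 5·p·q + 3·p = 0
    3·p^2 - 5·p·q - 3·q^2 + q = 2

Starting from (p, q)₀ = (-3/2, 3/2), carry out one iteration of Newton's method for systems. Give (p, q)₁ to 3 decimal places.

(-0.905, 3.353)

At (-3/2, 3/2): F = (-3.375, 10.750).
Jacobian J = [[10·p·q - 4·p + 5·q + 3, 5·p^2 + 5·p], [6·p - 5·q, -5·p - 6·q + 1]].
At the point, J = [[-6.000, 3.750], [-16.500, -0.500]] (det J = 64.875).
Solving J·Δ = −F gives Δ = (0.595, 1.853).
Then the next iterate is (p, q)₁ = (-0.905, 3.353).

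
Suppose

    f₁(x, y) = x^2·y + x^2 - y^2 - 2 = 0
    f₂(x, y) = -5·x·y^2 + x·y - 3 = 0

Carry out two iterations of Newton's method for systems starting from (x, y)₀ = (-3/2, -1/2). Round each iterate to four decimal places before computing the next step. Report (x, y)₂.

(-2.0159, -0.4544)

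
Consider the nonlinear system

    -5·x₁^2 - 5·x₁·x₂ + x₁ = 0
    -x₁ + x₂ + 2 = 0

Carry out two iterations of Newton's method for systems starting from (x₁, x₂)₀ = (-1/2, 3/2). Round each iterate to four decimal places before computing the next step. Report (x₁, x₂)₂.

(4.0468, 2.0468)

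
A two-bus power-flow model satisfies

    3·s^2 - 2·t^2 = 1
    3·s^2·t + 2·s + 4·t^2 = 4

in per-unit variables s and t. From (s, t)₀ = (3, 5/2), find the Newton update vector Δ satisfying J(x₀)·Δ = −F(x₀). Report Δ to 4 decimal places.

At (3, 5/2): F = (13.5000, 94.5000).
Jacobian J = [[6·s, -4·t], [6·s·t + 2, 3·s^2 + 8·t]].
At the point, J = [[18.0000, -10.0000], [47.0000, 47.0000]] (det J = 1316.0000).
Solving J·Δ = −F gives Δ = (-1.2002, -0.8104).

(-1.2002, -0.8104)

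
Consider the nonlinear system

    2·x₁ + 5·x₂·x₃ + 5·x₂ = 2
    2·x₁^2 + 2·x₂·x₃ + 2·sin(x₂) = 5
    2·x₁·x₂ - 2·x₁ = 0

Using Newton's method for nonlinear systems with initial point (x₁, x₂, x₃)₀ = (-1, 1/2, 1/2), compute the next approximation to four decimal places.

(-1.3343, 1.1671, -1.1340)

At (-1, 1/2, 1/2): F = (-0.2500, -1.541149, 1.0000).
Jacobian J = [[2, 5·x₃ + 5, 5·x₂], [4·x₁, 2·x₃ + 2·cos(x₂), 2·x₂], [2·x₂ - 2, 2·x₁, 0]].
At the point, J = [[2.0000, 7.5000, 2.5000], [-4.0000, 2.755165, 1.0000], [-1.0000, -2.0000, 0.0000]] (det J = 23.387913).
Solving J·Δ = −F gives Δ = (-0.3343, 0.6671, -1.6340).
Then the next iterate is (x₁, x₂, x₃)₁ = (-1.3343, 1.1671, -1.1340).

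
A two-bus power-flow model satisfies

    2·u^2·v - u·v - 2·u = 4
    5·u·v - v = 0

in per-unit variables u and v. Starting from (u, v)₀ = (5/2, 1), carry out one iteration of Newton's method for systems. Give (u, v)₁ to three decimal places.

At (5/2, 1): F = (1.000, 11.500).
Jacobian J = [[4·u·v - v - 2, 2·u^2 - u], [5·v, 5·u - 1]].
At the point, J = [[7.000, 10.000], [5.000, 11.500]] (det J = 30.500).
Solving J·Δ = −F gives Δ = (3.393, -2.475).
Then the next iterate is (u, v)₁ = (5.893, -1.475).

(5.893, -1.475)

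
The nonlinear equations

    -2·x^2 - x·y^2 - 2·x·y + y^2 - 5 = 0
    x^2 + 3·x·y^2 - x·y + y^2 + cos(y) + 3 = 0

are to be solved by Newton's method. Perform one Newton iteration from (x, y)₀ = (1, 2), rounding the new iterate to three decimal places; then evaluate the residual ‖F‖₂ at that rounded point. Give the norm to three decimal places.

7.209

At (1, 2): F = (-11.000, 17.58385).
Jacobian J = [[-4·x - y^2 - 2·y, -2·x·y - 2·x + 2·y], [2·x + 3·y^2 - y, 6·x·y - x + 2·y - sin(y)]].
At the point, J = [[-12.000, -2.000], [12.000, 14.09070]] (det J = -145.08843).
Solving J·Δ = −F gives Δ = (-0.826, -0.545).
Then the next iterate is (x, y)₁ = (0.174, 1.455).
Re-evaluating at (0.174, 1.455): F = (-3.81823, 6.11476), so ‖F‖₂ = 7.209.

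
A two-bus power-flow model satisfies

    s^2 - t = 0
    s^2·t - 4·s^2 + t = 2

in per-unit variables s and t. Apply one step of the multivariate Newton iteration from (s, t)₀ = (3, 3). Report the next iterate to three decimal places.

(2.037, 3.222)

At (3, 3): F = (6.000, -8.000).
Jacobian J = [[2·s, -1], [2·s·t - 8·s, s^2 + 1]].
At the point, J = [[6.000, -1.000], [-6.000, 10.000]] (det J = 54.000).
Solving J·Δ = −F gives Δ = (-0.963, 0.222).
Then the next iterate is (s, t)₁ = (2.037, 3.222).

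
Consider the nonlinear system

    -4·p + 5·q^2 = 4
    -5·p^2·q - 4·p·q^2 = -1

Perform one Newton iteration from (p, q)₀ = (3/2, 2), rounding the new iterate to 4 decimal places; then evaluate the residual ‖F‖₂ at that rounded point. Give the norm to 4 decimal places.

At (3/2, 2): F = (10.0000, -45.5000).
Jacobian J = [[-4, 10·q], [-10·p·q - 4·q^2, -5·p^2 - 8·p·q]].
At the point, J = [[-4.0000, 20.0000], [-46.0000, -35.2500]] (det J = 1061.0000).
Solving J·Δ = −F gives Δ = (-0.5254, -0.6051).
Then the next iterate is (p, q)₁ = (0.9746, 1.3949).
Re-evaluating at (0.9746, 1.3949): F = (1.830330, -13.209991), so ‖F‖₂ = 13.3362.

13.3362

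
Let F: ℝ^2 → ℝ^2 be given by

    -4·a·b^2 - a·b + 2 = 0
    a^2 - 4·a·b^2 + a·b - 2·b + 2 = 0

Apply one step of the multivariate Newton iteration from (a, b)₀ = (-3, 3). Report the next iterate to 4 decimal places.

(-3.5545, 1.1250)

At (-3, 3): F = (119.0000, 104.0000).
Jacobian J = [[-4·b^2 - b, -8·a·b - a], [2·a - 4·b^2 + b, -8·a·b + a - 2]].
At the point, J = [[-39.0000, 75.0000], [-39.0000, 67.0000]] (det J = 312.0000).
Solving J·Δ = −F gives Δ = (-0.5545, -1.8750).
Then the next iterate is (a, b)₁ = (-3.5545, 1.1250).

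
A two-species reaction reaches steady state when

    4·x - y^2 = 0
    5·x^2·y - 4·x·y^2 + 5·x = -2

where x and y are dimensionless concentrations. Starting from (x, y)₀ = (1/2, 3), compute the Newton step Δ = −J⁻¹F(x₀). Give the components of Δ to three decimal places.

(0.121, -1.086)

At (1/2, 3): F = (-7.000, -9.750).
Jacobian J = [[4, -2·y], [10·x·y - 4·y^2 + 5, 5·x^2 - 8·x·y]].
At the point, J = [[4.000, -6.000], [-16.000, -10.750]] (det J = -139.000).
Solving J·Δ = −F gives Δ = (0.121, -1.086).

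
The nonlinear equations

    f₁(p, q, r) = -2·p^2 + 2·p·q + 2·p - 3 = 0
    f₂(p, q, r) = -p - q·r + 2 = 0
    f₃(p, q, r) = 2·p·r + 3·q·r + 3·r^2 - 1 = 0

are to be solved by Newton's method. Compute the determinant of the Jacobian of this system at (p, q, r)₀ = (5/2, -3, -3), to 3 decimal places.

J = [[-4·p + 2·q + 2, 2·p, 0], [-1, -r, -q], [2·r, 3·r, 2·p + 3·q + 6·r]].
At the point, J = [[-14.000, 5.000, 0.000], [-1.000, 3.000, 3.000], [-6.000, -9.000, -22.000]].
det J = 346.000.

346.000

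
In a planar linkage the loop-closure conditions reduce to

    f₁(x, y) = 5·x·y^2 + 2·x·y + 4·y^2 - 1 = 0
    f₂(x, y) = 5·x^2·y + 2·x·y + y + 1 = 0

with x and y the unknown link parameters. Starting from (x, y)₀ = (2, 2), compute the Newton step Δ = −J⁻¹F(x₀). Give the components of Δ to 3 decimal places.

(-0.728, -0.759)

At (2, 2): F = (63.000, 51.000).
Jacobian J = [[5·y^2 + 2·y, 10·x·y + 2·x + 8·y], [10·x·y + 2·y, 5·x^2 + 2·x + 1]].
At the point, J = [[24.000, 60.000], [44.000, 25.000]] (det J = -2040.000).
Solving J·Δ = −F gives Δ = (-0.728, -0.759).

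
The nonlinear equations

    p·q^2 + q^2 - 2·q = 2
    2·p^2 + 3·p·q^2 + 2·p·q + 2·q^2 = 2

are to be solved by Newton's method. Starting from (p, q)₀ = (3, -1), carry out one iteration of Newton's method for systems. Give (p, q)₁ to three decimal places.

(1.719, -0.728)

At (3, -1): F = (4.000, 21.000).
Jacobian J = [[q^2, 2·p·q + 2·q - 2], [4·p + 3·q^2 + 2·q, 6·p·q + 2·p + 4·q]].
At the point, J = [[1.000, -10.000], [13.000, -16.000]] (det J = 114.000).
Solving J·Δ = −F gives Δ = (-1.281, 0.272).
Then the next iterate is (p, q)₁ = (1.719, -0.728).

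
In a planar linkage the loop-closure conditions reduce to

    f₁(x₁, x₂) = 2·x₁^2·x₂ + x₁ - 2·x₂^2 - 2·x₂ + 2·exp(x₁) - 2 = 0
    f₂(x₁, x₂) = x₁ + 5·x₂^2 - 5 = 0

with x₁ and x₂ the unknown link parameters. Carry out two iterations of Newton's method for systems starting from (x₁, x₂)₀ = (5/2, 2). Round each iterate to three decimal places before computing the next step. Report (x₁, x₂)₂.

At (5/2, 2): F = (37.86499, 17.500).
Jacobian J = [[4·x₁·x₂ + 2·exp(x₁) + 1, 2·x₁^2 - 4·x₂ - 2], [1, 10·x₂]].
At the point, J = [[45.36499, 2.500], [1.000, 20.000]] (det J = 904.79976).
Solving J·Δ = −F gives Δ = (-0.789, -0.836).
Then the next iterate is (x₁, x₂)₁ = (1.711, 1.164).
Round to (1.711, 1.164) and repeat: F = (12.55746, 3.48548), J = [[20.03540, -0.80096], [1.000, 11.640]].
Δ = (-0.637, -0.245), so (x₁, x₂)₂ = (1.074, 0.919).

(1.074, 0.919)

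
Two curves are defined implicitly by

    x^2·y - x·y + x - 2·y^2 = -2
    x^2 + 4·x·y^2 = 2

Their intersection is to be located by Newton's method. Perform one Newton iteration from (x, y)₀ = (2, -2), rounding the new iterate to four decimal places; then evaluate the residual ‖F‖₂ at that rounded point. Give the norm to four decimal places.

9.3757

At (2, -2): F = (-8.0000, 34.0000).
Jacobian J = [[2·x·y - y + 1, x^2 - x - 4·y], [2·x + 4·y^2, 8·x·y]].
At the point, J = [[-5.0000, 10.0000], [20.0000, -32.0000]] (det J = -40.0000).
Solving J·Δ = −F gives Δ = (-2.1000, -0.2500).
Then the next iterate is (x, y)₁ = (-0.1000, -2.2500).
Re-evaluating at (-0.1000, -2.2500): F = (-8.4725, -4.0150), so ‖F‖₂ = 9.3757.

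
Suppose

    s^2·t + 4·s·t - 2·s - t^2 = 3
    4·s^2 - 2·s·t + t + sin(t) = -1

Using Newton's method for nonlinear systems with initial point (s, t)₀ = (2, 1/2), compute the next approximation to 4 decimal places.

At (2, 1/2): F = (-1.2500, 15.979426).
Jacobian J = [[2·s·t + 4·t - 2, s^2 + 4·s - 2·t], [8·s - 2·t, -2·s + cos(t) + 1]].
At the point, J = [[2.0000, 11.0000], [15.0000, -2.122417]] (det J = -169.244835).
Solving J·Δ = −F gives Δ = (-1.0229, 0.2996).
Then the next iterate is (s, t)₁ = (0.9771, 0.7996).

(0.9771, 0.7996)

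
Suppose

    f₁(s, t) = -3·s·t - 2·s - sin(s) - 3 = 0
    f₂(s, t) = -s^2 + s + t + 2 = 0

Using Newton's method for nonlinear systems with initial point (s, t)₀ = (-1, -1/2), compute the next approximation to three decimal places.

(-1.016, 0.047)

At (-1, -1/2): F = (-1.65853, -0.500).
Jacobian J = [[-3·t - cos(s) - 2, -3·s], [-2·s + 1, 1]].
At the point, J = [[-1.04030, 3.000], [3.000, 1.000]] (det J = -10.04030).
Solving J·Δ = −F gives Δ = (-0.016, 0.547).
Then the next iterate is (s, t)₁ = (-1.016, 0.047).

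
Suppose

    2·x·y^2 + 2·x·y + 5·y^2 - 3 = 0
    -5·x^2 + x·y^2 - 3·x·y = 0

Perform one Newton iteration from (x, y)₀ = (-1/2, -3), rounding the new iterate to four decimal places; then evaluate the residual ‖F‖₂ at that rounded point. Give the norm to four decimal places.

8.1192

At (-1/2, -3): F = (36.0000, -10.2500).
Jacobian J = [[2·y^2 + 2·y, 4·x·y + 2·x + 10·y], [-10·x + y^2 - 3·y, 2·x·y - 3·x]].
At the point, J = [[12.0000, -25.0000], [23.0000, 4.5000]] (det J = 629.0000).
Solving J·Δ = −F gives Δ = (0.1498, 1.5119).
Then the next iterate is (x, y)₁ = (-0.3502, -1.4881).
Re-evaluating at (-0.3502, -1.4881): F = (7.563478, -2.952096), so ‖F‖₂ = 8.1192.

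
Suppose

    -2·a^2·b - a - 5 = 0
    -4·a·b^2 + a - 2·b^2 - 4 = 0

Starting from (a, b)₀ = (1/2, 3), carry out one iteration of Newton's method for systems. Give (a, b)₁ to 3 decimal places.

At (1/2, 3): F = (-7.000, -39.500).
Jacobian J = [[-4·a·b - 1, -2·a^2], [-4·b^2 + 1, -8·a·b - 4·b]].
At the point, J = [[-7.000, -0.500], [-35.000, -24.000]] (det J = 150.500).
Solving J·Δ = −F gives Δ = (-0.985, -0.209).
Then the next iterate is (a, b)₁ = (-0.485, 2.791).

(-0.485, 2.791)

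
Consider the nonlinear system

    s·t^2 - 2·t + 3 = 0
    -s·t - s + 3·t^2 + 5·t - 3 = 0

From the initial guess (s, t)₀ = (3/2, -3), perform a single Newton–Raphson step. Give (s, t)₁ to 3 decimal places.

(-0.290, -2.419)

At (3/2, -3): F = (22.500, 12.000).
Jacobian J = [[t^2, 2·s·t - 2], [-t - 1, -s + 6·t + 5]].
At the point, J = [[9.000, -11.000], [2.000, -14.500]] (det J = -108.500).
Solving J·Δ = −F gives Δ = (-1.790, 0.581).
Then the next iterate is (s, t)₁ = (-0.290, -2.419).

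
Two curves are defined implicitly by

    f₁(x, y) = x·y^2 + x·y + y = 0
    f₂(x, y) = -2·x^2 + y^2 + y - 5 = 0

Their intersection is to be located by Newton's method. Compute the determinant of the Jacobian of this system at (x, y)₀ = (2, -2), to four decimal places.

-46.0000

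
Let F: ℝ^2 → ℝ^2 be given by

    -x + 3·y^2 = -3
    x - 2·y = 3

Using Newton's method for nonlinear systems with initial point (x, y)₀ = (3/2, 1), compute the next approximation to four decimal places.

(4.5000, 0.7500)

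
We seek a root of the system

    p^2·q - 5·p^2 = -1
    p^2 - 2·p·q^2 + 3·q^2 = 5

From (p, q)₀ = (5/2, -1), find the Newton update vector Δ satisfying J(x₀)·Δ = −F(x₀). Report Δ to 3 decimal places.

(-1.018, 0.951)

At (5/2, -1): F = (-36.500, -0.750).
Jacobian J = [[2·p·q - 10·p, p^2], [2·p - 2·q^2, -4·p·q + 6·q]].
At the point, J = [[-30.000, 6.250], [3.000, 4.000]] (det J = -138.750).
Solving J·Δ = −F gives Δ = (-1.018, 0.951).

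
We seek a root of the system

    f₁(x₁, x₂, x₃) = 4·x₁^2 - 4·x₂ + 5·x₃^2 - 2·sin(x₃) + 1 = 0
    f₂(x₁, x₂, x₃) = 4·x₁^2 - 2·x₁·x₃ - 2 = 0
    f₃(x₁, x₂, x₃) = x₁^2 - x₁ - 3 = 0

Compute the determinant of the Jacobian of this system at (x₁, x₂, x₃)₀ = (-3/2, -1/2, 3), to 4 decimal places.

48.0000

J = [[8·x₁, -4, 10·x₃ - 2·cos(x₃)], [8·x₁ - 2·x₃, 0, -2·x₁], [2·x₁ - 1, 0, 0]].
At the point, J = [[-12.0000, -4.0000, 31.979985], [-18.0000, 0.0000, 3.0000], [-4.0000, 0.0000, 0.0000]].
det J = 48.0000.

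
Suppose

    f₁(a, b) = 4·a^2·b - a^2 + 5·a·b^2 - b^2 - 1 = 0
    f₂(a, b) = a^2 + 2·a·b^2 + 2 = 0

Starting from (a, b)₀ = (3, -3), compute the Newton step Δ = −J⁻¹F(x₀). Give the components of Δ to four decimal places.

At (3, -3): F = (8.0000, 65.0000).
Jacobian J = [[8·a·b - 2·a + 5·b^2, 4·a^2 + 10·a·b - 2·b], [2·a + 2·b^2, 4·a·b]].
At the point, J = [[-33.0000, -48.0000], [24.0000, -36.0000]] (det J = 2340.0000).
Solving J·Δ = −F gives Δ = (-1.2103, 0.9987).

(-1.2103, 0.9987)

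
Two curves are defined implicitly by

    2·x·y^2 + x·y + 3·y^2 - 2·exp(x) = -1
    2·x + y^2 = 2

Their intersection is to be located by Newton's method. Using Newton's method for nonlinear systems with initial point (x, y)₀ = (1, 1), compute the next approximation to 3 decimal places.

(0.707, 0.793)

At (1, 1): F = (1.56344, 1.000).
Jacobian J = [[2·y^2 + y - 2·exp(x), 4·x·y + x + 6·y], [2, 2·y]].
At the point, J = [[-2.43656, 11.000], [2.000, 2.000]] (det J = -26.87313).
Solving J·Δ = −F gives Δ = (-0.293, -0.207).
Then the next iterate is (x, y)₁ = (0.707, 0.793).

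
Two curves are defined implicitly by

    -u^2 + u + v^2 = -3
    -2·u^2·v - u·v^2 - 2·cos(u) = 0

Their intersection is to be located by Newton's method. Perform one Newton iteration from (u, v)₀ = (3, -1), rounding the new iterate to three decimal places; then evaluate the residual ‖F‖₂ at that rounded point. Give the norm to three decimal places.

3.780

At (3, -1): F = (-2.000, 16.97998).
Jacobian J = [[-2·u + 1, 2·v], [-4·u·v - v^2 + 2·sin(u), -2·u^2 - 2·u·v]].
At the point, J = [[-5.000, -2.000], [11.28224, -12.000]] (det J = 82.56448).
Solving J·Δ = −F gives Δ = (-0.702, 0.755).
Then the next iterate is (u, v)₁ = (2.298, -0.245).
Re-evaluating at (2.298, -0.245): F = (0.07722, 3.77922), so ‖F‖₂ = 3.780.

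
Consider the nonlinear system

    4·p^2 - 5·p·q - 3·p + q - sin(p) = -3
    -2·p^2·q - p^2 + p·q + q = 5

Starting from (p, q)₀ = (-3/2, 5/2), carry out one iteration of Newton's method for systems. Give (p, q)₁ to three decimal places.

At (-3/2, 5/2): F = (38.74749, -19.750).
Jacobian J = [[8·p - 5·q - cos(p) - 3, -5·p + 1], [-4·p·q - 2·p + q, -2·p^2 + p + 1]].
At the point, J = [[-27.57074, 8.500], [20.500, -5.000]] (det J = -36.39631).
Solving J·Δ = −F gives Δ = (-0.711, -6.863).
Then the next iterate is (p, q)₁ = (-2.211, -4.363).

(-2.211, -4.363)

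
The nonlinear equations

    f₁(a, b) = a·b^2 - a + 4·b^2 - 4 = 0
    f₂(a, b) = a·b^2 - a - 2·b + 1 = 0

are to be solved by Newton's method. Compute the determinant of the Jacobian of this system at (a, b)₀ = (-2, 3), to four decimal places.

-208.0000

J = [[b^2 - 1, 2·a·b + 8·b], [b^2 - 1, 2·a·b - 2]].
At the point, J = [[8.0000, 12.0000], [8.0000, -14.0000]].
det J = -208.0000.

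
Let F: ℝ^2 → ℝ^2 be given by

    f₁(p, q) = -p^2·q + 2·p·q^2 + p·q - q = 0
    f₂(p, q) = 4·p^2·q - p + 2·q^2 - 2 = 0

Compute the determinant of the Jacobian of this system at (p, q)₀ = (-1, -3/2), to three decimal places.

-33.000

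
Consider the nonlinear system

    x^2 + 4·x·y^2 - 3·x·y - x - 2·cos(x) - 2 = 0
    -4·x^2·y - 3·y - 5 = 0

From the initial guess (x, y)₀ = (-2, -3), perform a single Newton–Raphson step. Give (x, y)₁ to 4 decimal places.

At (-2, -3): F = (-85.167706, 52.0000).
Jacobian J = [[2·x + 4·y^2 - 3·y + 2·sin(x) - 1, 8·x·y - 3·x], [-8·x·y, -4·x^2 - 3]].
At the point, J = [[38.181405, 54.0000], [-48.0000, -19.0000]] (det J = 1866.553302).
Solving J·Δ = −F gives Δ = (0.6374, 1.1265).
Then the next iterate is (x, y)₁ = (-1.3626, -1.8735).

(-1.3626, -1.8735)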